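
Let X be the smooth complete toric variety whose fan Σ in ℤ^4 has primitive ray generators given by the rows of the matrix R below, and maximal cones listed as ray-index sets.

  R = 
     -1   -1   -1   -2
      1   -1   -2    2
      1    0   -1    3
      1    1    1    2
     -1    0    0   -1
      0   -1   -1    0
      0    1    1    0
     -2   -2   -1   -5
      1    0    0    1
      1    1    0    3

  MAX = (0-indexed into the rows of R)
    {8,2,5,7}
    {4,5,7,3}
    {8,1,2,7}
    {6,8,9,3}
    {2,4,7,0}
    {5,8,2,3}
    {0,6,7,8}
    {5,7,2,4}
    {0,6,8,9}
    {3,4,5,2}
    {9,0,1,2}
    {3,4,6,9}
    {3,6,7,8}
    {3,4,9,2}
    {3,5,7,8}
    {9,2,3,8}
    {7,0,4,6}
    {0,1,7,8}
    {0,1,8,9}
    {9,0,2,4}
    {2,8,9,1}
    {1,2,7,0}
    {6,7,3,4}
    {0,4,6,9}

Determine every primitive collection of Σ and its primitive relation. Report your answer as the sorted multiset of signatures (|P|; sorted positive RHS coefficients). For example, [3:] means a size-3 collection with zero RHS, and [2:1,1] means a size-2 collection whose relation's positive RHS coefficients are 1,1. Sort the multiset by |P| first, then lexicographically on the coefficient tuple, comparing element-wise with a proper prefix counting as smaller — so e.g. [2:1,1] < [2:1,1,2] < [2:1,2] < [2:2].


Σ has 13 primitive collections:

  • {0,3}:  v_{0} + v_{3} = 0 — sig = [2:]
  • {4,8}:  v_{4} + v_{8} = 0 — sig = [2:]
  • {5,6}:  v_{5} + v_{6} = 0 — sig = [2:]
  • {2,6}:  v_{2} + v_{6} = v_{9} — sig = [2:1]
  • {5,9}:  v_{5} + v_{9} = v_{2} — sig = [2:1]
  • {7,9}:  v_{7} + v_{9} = v_{0} — sig = [2:1]
  • {0,5}:  v_{0} + v_{5} = v_{2} + v_{7} — sig = [2:1,1]
  • {1,3}:  v_{1} + v_{3} = v_{2} + v_{8} — sig = [2:1,1]
  • {1,4}:  v_{1} + v_{4} = v_{0} + v_{2} — sig = [2:1,1]
  • {1,6}:  v_{1} + v_{6} = v_{0} + v_{8} + v_{9} — sig = [2:1,1,1]
  • {1,5}:  v_{1} + v_{5} = 2·v_{2} + v_{7} + v_{8} — sig = [2:1,1,2]
  • {0,2,8}:  v_{0} + v_{2} + v_{8} = v_{1} — sig = [3:1]
  • {2,3,7}:  v_{2} + v_{3} + v_{7} = v_{5} — sig = [3:1]

Hence PRS(X_Σ) =
    |P|=2: 11 collections, coeffs (), (), (), (1), (1), (1), (1,1), (1,1), (1,1), (1,1,1), (1,1,2)
    |P|=3: 2 collections, coeffs (1), (1)


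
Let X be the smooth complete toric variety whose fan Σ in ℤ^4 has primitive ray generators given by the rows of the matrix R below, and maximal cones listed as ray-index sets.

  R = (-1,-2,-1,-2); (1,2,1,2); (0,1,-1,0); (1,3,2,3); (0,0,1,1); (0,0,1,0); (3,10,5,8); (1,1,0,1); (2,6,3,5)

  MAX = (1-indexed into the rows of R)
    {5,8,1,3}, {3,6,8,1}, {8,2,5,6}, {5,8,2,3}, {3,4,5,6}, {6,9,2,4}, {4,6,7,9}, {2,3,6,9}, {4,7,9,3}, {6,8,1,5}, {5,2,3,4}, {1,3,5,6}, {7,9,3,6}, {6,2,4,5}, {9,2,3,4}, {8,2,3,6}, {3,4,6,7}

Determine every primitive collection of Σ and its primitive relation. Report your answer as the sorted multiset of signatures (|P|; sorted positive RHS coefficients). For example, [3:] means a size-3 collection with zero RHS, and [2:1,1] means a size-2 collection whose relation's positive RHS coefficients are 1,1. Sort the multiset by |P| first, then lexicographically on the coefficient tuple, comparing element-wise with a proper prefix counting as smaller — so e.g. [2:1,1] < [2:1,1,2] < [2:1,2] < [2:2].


Primitive collections (14):

  P={1,2}:  v_{1} + v_{2} = 0  ⇒ sig = [2:]
  P={1,4}:  v_{1} + v_{4} = v_{3} + v_{5} + v_{6}  ⇒ sig = [2:1,1,1]
  P={1,9}:  v_{1} + v_{9} = v_{3} + v_{4} + v_{6}  ⇒ sig = [2:1,1,1]
  P={7,8}:  v_{7} + v_{8} = 2·v_{2} + v_{3} + v_{6} + v_{9}  ⇒ sig = [2:1,1,1,2]
  P={5,7}:  v_{5} + v_{7} = v_{3} + 3·v_{4} + v_{6}  ⇒ sig = [2:1,1,3]
  P={8,9}:  v_{8} + v_{9} = 3·v_{2} + v_{3} + v_{6}  ⇒ sig = [2:1,1,3]
  P={2,7}:  v_{2} + v_{7} = 2·v_{9}  ⇒ sig = [2:2]
  P={4,8}:  v_{4} + v_{8} = 2·v_{2}  ⇒ sig = [2:2]
  P={5,9}:  v_{5} + v_{9} = 2·v_{4}  ⇒ sig = [2:2]
  P={1,7}:  v_{1} + v_{7} = 2·v_{3} + 2·v_{4} + 2·v_{6}  ⇒ sig = [2:2,2,2]
  P={2,3,4,6}:  v_{2} + v_{3} + v_{4} + v_{6} = v_{9}  ⇒ sig = [4:1]
  P={2,3,5,6}:  v_{2} + v_{3} + v_{5} + v_{6} = v_{4}  ⇒ sig = [4:1]
  P={3,4,6,9}:  v_{3} + v_{4} + v_{6} + v_{9} = v_{7}  ⇒ sig = [4:1]
  P={3,5,6,8}:  v_{3} + v_{5} + v_{6} + v_{8} = v_{2}  ⇒ sig = [4:1]

Sorted signature multiset PRS(X):
    [2:]
    [2:1,1,1]
    [2:1,1,1]
    [2:1,1,1,2]
    [2:1,1,3]
    [2:1,1,3]
    [2:2]
    [2:2]
    [2:2]
    [2:2,2,2]
    [4:1]
    [4:1]
    [4:1]
    [4:1]


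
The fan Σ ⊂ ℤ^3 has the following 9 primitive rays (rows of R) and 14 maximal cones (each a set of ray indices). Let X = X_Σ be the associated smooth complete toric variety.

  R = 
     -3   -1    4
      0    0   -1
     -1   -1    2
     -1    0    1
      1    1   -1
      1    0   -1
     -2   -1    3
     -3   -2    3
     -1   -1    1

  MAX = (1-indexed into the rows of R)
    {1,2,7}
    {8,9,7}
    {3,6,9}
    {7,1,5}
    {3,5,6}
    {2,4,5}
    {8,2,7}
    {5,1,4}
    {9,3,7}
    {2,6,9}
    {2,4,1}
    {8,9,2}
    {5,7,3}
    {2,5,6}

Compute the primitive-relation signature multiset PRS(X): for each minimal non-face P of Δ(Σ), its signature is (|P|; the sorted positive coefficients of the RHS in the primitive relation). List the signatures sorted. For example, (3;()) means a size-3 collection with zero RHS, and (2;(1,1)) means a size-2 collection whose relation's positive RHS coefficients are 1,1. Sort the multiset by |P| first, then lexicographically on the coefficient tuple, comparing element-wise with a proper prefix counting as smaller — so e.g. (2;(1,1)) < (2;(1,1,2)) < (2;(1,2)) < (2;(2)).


18 minimal non-faces of Δ(Σ) (on 9 rays):

  {4,6}:  v_{4} + v_{6} = 0  →  sig = (2;())
  {5,9}:  v_{5} + v_{9} = 0  →  sig = (2;())
  {1,6}:  v_{1} + v_{6} = v_{7}  →  sig = (2;(1))
  {2,3}:  v_{2} + v_{3} = v_{9}  →  sig = (2;(1))
  {3,4}:  v_{3} + v_{4} = v_{7}  →  sig = (2;(1))
  {4,7}:  v_{4} + v_{7} = v_{1}  →  sig = (2;(1))
  {6,7}:  v_{6} + v_{7} = v_{3}  →  sig = (2;(1))
  {4,9}:  v_{4} + v_{9} = v_{2} + v_{7}  →  sig = (2;(1,1))
  {5,8}:  v_{5} + v_{8} = v_{2} + v_{7}  →  sig = (2;(1,1))
  {1,9}:  v_{1} + v_{9} = v_{2} + 2·v_{7}  →  sig = (2;(1,2))
  {3,8}:  v_{3} + v_{8} = v_{7} + 2·v_{9}  →  sig = (2;(1,2))
  {1,3}:  v_{1} + v_{3} = 2·v_{7}  →  sig = (2;(2))
  {6,8}:  v_{6} + v_{8} = 2·v_{9}  →  sig = (2;(2))
  {4,8}:  v_{4} + v_{8} = 2·v_{2} + 2·v_{7}  →  sig = (2;(2,2))
  {1,8}:  v_{1} + v_{8} = 2·v_{2} + 3·v_{7}  →  sig = (2;(2,3))
  {2,5,7}:  v_{2} + v_{5} + v_{7} = v_{4}  →  sig = (3;(1))
  {2,7,9}:  v_{2} + v_{7} + v_{9} = v_{8}  →  sig = (3;(1))
  {1,2,5}:  v_{1} + v_{2} + v_{5} = 2·v_{4}  →  sig = (3;(2))

Signatures (|P|; sorted positive RHS coefficients), sorted:
{ (2;()) ×2,  (2;(1)) ×5,  (2;(1,1)) ×2,  (2;(1,2)) ×2,  (2;(2)) ×2,  (2;(2,2)),  (2;(2,3)),  (3;(1)) ×2,  (3;(2)) }


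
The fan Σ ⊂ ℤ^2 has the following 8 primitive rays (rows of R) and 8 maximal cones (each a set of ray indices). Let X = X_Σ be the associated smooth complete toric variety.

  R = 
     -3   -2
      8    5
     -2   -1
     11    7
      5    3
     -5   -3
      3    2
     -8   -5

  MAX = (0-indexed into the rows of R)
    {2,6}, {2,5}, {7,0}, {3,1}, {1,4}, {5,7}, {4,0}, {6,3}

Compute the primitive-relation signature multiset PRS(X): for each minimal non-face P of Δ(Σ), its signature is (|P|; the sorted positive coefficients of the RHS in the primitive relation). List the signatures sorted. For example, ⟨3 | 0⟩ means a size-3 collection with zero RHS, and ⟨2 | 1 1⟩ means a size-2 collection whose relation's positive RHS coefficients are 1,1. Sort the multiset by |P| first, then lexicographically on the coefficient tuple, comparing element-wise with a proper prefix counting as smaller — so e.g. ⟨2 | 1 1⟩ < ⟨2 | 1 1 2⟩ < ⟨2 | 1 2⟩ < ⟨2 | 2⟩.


20 minimal non-faces of Δ(Σ) (on 8 rays):

  • {0,6}:  v_{0} + v_{6} = 0  so sig = ⟨2 | 0⟩
  • {1,7}:  v_{1} + v_{7} = 0  so sig = ⟨2 | 0⟩
  • {4,5}:  v_{4} + v_{5} = 0  so sig = ⟨2 | 0⟩
  • {0,1}:  v_{0} + v_{1} = v_{4}  so sig = ⟨2 | 1⟩
  • {0,2}:  v_{0} + v_{2} = v_{5}  so sig = ⟨2 | 1⟩
  • {0,3}:  v_{0} + v_{3} = v_{1}  so sig = ⟨2 | 1⟩
  • {0,5}:  v_{0} + v_{5} = v_{7}  so sig = ⟨2 | 1⟩
  • {1,5}:  v_{1} + v_{5} = v_{6}  so sig = ⟨2 | 1⟩
  • {1,6}:  v_{1} + v_{6} = v_{3}  so sig = ⟨2 | 1⟩
  • {2,4}:  v_{2} + v_{4} = v_{6}  so sig = ⟨2 | 1⟩
  • {3,7}:  v_{3} + v_{7} = v_{6}  so sig = ⟨2 | 1⟩
  • {4,6}:  v_{4} + v_{6} = v_{1}  so sig = ⟨2 | 1⟩
  • {4,7}:  v_{4} + v_{7} = v_{0}  so sig = ⟨2 | 1⟩
  • {5,6}:  v_{5} + v_{6} = v_{2}  so sig = ⟨2 | 1⟩
  • {6,7}:  v_{6} + v_{7} = v_{5}  so sig = ⟨2 | 1⟩
  • {1,2}:  v_{1} + v_{2} = 2·v_{6}  so sig = ⟨2 | 2⟩
  • {2,7}:  v_{2} + v_{7} = 2·v_{5}  so sig = ⟨2 | 2⟩
  • {3,4}:  v_{3} + v_{4} = 2·v_{1}  so sig = ⟨2 | 2⟩
  • {3,5}:  v_{3} + v_{5} = 2·v_{6}  so sig = ⟨2 | 2⟩
  • {2,3}:  v_{2} + v_{3} = 3·v_{6}  so sig = ⟨2 | 3⟩

Sorted signature multiset PRS(X):
{ ⟨2 | 0⟩ ×3,  ⟨2 | 1⟩ ×12,  ⟨2 | 2⟩ ×4,  ⟨2 | 3⟩ }


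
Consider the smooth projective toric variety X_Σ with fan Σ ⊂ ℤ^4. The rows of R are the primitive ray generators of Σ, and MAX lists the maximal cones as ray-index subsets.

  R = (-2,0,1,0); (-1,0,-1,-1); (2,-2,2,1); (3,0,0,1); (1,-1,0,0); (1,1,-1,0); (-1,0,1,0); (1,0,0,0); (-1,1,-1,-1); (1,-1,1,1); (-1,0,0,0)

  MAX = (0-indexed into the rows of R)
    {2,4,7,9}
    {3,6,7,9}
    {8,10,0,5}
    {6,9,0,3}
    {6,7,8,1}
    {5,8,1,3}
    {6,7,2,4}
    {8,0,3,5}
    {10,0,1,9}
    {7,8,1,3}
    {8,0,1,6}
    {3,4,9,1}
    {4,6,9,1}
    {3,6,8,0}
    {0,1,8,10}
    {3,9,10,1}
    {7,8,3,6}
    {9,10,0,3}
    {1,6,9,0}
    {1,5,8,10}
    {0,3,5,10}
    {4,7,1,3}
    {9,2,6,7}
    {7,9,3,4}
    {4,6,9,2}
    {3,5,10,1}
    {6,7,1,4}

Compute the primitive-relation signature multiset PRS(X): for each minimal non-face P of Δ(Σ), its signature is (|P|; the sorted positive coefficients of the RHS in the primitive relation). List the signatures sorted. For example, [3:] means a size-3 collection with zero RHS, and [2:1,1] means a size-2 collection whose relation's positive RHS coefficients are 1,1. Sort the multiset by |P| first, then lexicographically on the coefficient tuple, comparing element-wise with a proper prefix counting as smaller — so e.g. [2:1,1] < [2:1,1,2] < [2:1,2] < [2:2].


|primitive collections| = 24. Relations:

  P={7,10}:  v_{7} + v_{10} = 0 ; sig = [2:]
  P={8,9}:  v_{8} + v_{9} = 0 ; sig = [2:]
  P={0,7}:  v_{0} + v_{7} = v_{6} ; sig = [2:1]
  P={6,10}:  v_{6} + v_{10} = v_{0} ; sig = [2:1]
  P={4,5}:  v_{4} + v_{5} = v_{1} + v_{3} ; sig = [2:1,1]
  P={4,8}:  v_{4} + v_{8} = v_{1} + v_{7} ; sig = [2:1,1]
  P={4,10}:  v_{4} + v_{10} = v_{1} + v_{9} ; sig = [2:1,1]
  P={5,7}:  v_{5} + v_{7} = v_{3} + v_{8} ; sig = [2:1,1]
  P={5,9}:  v_{5} + v_{9} = v_{3} + v_{10} ; sig = [2:1,1]
  P={0,4}:  v_{0} + v_{4} = v_{1} + v_{6} + v_{9} ; sig = [2:1,1,1]
  P={2,8}:  v_{2} + v_{8} = v_{4} + v_{6} + v_{7} ; sig = [2:1,1,1]
  P={2,10}:  v_{2} + v_{10} = v_{4} + v_{6} + v_{9} ; sig = [2:1,1,1]
  P={5,6}:  v_{5} + v_{6} = v_{0} + v_{3} + v_{8} ; sig = [2:1,1,1]
  P={0,2}:  v_{0} + v_{2} = v_{4} + 2·v_{6} + v_{9} ; sig = [2:1,1,2]
  P={1,2}:  v_{1} + v_{2} = 2·v_{4} + v_{6} ; sig = [2:1,2]
  P={2,5}:  v_{2} + v_{5} = 2·v_{7} + v_{9} ; sig = [2:1,2]
  P={2,3}:  v_{2} + v_{3} = 3·v_{7} + 2·v_{9} ; sig = [2:2,3]
  P={0,1,3}:  v_{0} + v_{1} + v_{3} = 0 ; sig = [3:]
  P={1,3,6}:  v_{1} + v_{3} + v_{6} = v_{7} ; sig = [3:1]
  P={1,7,9}:  v_{1} + v_{7} + v_{9} = v_{4} ; sig = [3:1]
  P={3,8,10}:  v_{3} + v_{8} + v_{10} = v_{5} ; sig = [3:1]
  P={0,1,5}:  v_{0} + v_{1} + v_{5} = v_{8} + v_{10} ; sig = [3:1,1]
  P={3,4,6}:  v_{3} + v_{4} + v_{6} = 2·v_{7} + v_{9} ; sig = [3:1,2]
  P={4,6,7,9}:  v_{4} + v_{6} + v_{7} + v_{9} = v_{2} ; sig = [4:1]

Signatures (|P|; sorted positive RHS coefficients), sorted:
    |P|=2: 17 collections, coeffs (), (), (1), (1), (1,1), (1,1), (1,1), (1,1), (1,1), (1,1,1), (1,1,1), (1,1,1), (1,1,1), (1,1,2), (1,2), (1,2), (2,3)
    |P|=3: 6 collections, coeffs (), (1), (1), (1), (1,1), (1,2)
    |P|=4: 1 collection, coeffs (1)


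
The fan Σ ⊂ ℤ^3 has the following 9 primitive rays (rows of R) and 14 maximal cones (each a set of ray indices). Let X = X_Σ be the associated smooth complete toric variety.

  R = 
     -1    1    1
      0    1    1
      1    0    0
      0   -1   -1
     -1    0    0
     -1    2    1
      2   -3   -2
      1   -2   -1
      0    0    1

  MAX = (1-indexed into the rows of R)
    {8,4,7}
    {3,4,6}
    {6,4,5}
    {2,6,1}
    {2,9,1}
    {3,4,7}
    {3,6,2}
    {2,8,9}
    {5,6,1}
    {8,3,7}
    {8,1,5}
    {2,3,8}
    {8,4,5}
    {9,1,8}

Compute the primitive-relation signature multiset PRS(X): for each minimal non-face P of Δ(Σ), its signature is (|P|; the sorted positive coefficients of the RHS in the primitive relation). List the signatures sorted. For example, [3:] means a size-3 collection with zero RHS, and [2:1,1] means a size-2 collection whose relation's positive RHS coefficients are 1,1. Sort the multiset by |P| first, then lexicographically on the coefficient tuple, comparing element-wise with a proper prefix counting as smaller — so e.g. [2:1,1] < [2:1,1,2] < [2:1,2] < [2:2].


17 collections generate NE(X_Σ); each relation:

  • {2,4}:  v_{2} + v_{4} = 0  so sig = [2:]
  • {3,5}:  v_{3} + v_{5} = 0  so sig = [2:]
  • {6,8}:  v_{6} + v_{8} = 0  so sig = [2:]
  • {1,3}:  v_{1} + v_{3} = v_{2}  so sig = [2:1]
  • {1,4}:  v_{1} + v_{4} = v_{5}  so sig = [2:1]
  • {1,7}:  v_{1} + v_{7} = v_{8}  so sig = [2:1]
  • {2,5}:  v_{2} + v_{5} = v_{1}  so sig = [2:1]
  • {2,7}:  v_{2} + v_{7} = v_{3} + v_{8}  so sig = [2:1,1]
  • {4,9}:  v_{4} + v_{9} = v_{1} + v_{8}  so sig = [2:1,1]
  • {5,7}:  v_{5} + v_{7} = v_{4} + v_{8}  so sig = [2:1,1]
  • {6,7}:  v_{6} + v_{7} = v_{3} + v_{4}  so sig = [2:1,1]
  • {6,9}:  v_{6} + v_{9} = v_{1} + v_{2}  so sig = [2:1,1]
  • {3,9}:  v_{3} + v_{9} = 2·v_{2} + v_{8}  so sig = [2:1,2]
  • {5,9}:  v_{5} + v_{9} = 2·v_{1} + v_{8}  so sig = [2:1,2]
  • {7,9}:  v_{7} + v_{9} = v_{2} + 2·v_{8}  so sig = [2:1,2]
  • {1,2,8}:  v_{1} + v_{2} + v_{8} = v_{9}  so sig = [3:1]
  • {3,4,8}:  v_{3} + v_{4} + v_{8} = v_{7}  so sig = [3:1]

Signatures (|P|; sorted positive RHS coefficients), sorted:
[[2:], [2:], [2:], [2:1], [2:1], [2:1], [2:1], [2:1,1], [2:1,1], [2:1,1], [2:1,1], [2:1,1], [2:1,2], [2:1,2], [2:1,2], [3:1], [3:1]]


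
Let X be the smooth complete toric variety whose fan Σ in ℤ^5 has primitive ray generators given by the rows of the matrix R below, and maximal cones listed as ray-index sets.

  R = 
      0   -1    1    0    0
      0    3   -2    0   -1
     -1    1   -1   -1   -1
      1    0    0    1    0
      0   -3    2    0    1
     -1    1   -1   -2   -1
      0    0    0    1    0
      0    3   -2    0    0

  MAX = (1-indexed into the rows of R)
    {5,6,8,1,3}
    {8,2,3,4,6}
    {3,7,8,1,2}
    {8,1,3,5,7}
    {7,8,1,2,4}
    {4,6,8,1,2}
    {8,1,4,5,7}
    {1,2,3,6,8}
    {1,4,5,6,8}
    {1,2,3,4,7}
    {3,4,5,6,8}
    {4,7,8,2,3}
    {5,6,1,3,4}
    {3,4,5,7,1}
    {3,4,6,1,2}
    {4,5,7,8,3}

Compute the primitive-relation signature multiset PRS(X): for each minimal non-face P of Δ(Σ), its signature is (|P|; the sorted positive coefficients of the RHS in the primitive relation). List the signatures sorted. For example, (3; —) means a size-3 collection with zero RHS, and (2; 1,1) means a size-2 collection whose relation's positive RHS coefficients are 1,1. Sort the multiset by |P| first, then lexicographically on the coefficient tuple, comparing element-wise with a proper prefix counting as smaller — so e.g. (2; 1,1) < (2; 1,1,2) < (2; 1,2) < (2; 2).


3 minimal non-faces of Δ(Σ) (on 8 rays):

  {2,5}:  v_{2} + v_{5} = 0 ; sig = (2; —)
  {6,7}:  v_{6} + v_{7} = v_{3} ; sig = (2; 1)
  {1,3,4,8}:  v_{1} + v_{3} + v_{4} + v_{8} = v_{2} ; sig = (4; 1)

Signatures (|P|; sorted positive RHS coefficients), sorted:
    |P|=2: 2 collections, coeffs (), (1)
    |P|=4: 1 collection, coeffs (1)


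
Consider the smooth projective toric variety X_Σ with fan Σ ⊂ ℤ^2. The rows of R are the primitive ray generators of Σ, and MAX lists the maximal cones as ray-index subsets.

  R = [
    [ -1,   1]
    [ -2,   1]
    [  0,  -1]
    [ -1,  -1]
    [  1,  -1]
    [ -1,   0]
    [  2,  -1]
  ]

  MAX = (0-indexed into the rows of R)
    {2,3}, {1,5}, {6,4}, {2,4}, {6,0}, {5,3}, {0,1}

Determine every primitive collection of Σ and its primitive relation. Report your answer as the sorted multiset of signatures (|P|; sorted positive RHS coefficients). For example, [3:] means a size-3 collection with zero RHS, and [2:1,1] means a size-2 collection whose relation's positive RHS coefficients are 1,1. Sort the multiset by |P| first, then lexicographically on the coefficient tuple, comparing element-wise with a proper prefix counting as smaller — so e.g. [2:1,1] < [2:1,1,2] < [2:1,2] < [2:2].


14 collections generate NE(X_Σ); each relation:

  P={0,4}:  v_{0} + v_{4} = 0 — sig = [2:]
  P={1,6}:  v_{1} + v_{6} = 0 — sig = [2:]
  P={0,2}:  v_{0} + v_{2} = v_{5} — sig = [2:1]
  P={0,5}:  v_{0} + v_{5} = v_{1} — sig = [2:1]
  P={1,4}:  v_{1} + v_{4} = v_{5} — sig = [2:1]
  P={2,5}:  v_{2} + v_{5} = v_{3} — sig = [2:1]
  P={4,5}:  v_{4} + v_{5} = v_{2} — sig = [2:1]
  P={5,6}:  v_{5} + v_{6} = v_{4} — sig = [2:1]
  P={3,6}:  v_{3} + v_{6} = v_{2} + v_{4} — sig = [2:1,1]
  P={0,3}:  v_{0} + v_{3} = 2·v_{5} — sig = [2:2]
  P={1,2}:  v_{1} + v_{2} = 2·v_{5} — sig = [2:2]
  P={2,6}:  v_{2} + v_{6} = 2·v_{4} — sig = [2:2]
  P={3,4}:  v_{3} + v_{4} = 2·v_{2} — sig = [2:2]
  P={1,3}:  v_{1} + v_{3} = 3·v_{5} — sig = [2:3]

Hence PRS(X_Σ) =
    [2:]
    [2:]
    [2:1]
    [2:1]
    [2:1]
    [2:1]
    [2:1]
    [2:1]
    [2:1,1]
    [2:2]
    [2:2]
    [2:2]
    [2:2]
    [2:3]


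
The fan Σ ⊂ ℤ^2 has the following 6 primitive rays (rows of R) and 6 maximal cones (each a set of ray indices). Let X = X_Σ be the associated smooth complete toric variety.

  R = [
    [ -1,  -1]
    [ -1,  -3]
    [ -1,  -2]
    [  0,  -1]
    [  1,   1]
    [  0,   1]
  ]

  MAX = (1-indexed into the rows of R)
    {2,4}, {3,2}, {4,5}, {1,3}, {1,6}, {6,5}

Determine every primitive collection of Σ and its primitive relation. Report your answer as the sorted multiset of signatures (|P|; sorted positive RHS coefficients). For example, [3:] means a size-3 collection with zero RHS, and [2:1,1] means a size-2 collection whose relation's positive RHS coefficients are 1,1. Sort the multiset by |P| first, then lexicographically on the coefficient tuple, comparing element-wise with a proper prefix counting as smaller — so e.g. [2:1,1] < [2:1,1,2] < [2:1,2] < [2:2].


Σ has 9 primitive collections:

  P={1,5}:  v_{1} + v_{5} = 0 — sig = [2:]
  P={4,6}:  v_{4} + v_{6} = 0 — sig = [2:]
  P={1,4}:  v_{1} + v_{4} = v_{3} — sig = [2:1]
  P={2,6}:  v_{2} + v_{6} = v_{3} — sig = [2:1]
  P={3,4}:  v_{3} + v_{4} = v_{2} — sig = [2:1]
  P={3,5}:  v_{3} + v_{5} = v_{4} — sig = [2:1]
  P={3,6}:  v_{3} + v_{6} = v_{1} — sig = [2:1]
  P={1,2}:  v_{1} + v_{2} = 2·v_{3} — sig = [2:2]
  P={2,5}:  v_{2} + v_{5} = 2·v_{4} — sig = [2:2]

Hence PRS(X_Σ) =
    [2:]
    [2:]
    [2:1]
    [2:1]
    [2:1]
    [2:1]
    [2:1]
    [2:2]
    [2:2]


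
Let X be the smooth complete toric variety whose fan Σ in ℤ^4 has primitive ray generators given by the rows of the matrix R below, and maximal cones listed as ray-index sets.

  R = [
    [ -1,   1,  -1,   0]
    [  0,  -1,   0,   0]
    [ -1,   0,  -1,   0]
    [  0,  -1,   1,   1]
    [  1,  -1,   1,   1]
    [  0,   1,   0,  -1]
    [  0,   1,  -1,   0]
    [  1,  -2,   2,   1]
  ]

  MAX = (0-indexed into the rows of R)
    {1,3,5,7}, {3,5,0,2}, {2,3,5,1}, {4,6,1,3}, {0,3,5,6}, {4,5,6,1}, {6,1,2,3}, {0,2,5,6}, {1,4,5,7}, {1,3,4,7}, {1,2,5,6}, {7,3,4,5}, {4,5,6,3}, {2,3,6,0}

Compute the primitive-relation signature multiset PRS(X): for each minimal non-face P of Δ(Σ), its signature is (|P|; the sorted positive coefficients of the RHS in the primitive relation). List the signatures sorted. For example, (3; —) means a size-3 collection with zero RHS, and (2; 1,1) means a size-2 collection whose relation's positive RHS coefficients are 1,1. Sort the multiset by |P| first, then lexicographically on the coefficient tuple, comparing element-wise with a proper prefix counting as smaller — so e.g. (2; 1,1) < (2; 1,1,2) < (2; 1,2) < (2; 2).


Minimal non-faces — 9 found among 8 rays, 14 max cones:

  • {0,1}:  v_{0} + v_{1} = v_{2}  →  sig = (2; 1)
  • {0,7}:  v_{0} + v_{7} = v_{3}  →  sig = (2; 1)
  • {6,7}:  v_{6} + v_{7} = v_{4}  →  sig = (2; 1)
  • {0,4}:  v_{0} + v_{4} = v_{3} + v_{6}  →  sig = (2; 1,1)
  • {2,7}:  v_{2} + v_{7} = v_{1} + v_{3}  →  sig = (2; 1,1)
  • {2,4}:  v_{2} + v_{4} = v_{1} + v_{3} + v_{6}  →  sig = (2; 1,1,1)
  • {1,3,5,6}:  v_{1} + v_{3} + v_{5} + v_{6} = 0  →  sig = (4; —)
  • {1,3,4,5}:  v_{1} + v_{3} + v_{4} + v_{5} = v_{7}  →  sig = (4; 1)
  • {2,3,5,6}:  v_{2} + v_{3} + v_{5} + v_{6} = v_{0}  →  sig = (4; 1)

Sorted signature multiset PRS(X):
    |P|=2: 6 collections, coeffs (1), (1), (1), (1,1), (1,1), (1,1,1)
    |P|=4: 3 collections, coeffs (), (1), (1)


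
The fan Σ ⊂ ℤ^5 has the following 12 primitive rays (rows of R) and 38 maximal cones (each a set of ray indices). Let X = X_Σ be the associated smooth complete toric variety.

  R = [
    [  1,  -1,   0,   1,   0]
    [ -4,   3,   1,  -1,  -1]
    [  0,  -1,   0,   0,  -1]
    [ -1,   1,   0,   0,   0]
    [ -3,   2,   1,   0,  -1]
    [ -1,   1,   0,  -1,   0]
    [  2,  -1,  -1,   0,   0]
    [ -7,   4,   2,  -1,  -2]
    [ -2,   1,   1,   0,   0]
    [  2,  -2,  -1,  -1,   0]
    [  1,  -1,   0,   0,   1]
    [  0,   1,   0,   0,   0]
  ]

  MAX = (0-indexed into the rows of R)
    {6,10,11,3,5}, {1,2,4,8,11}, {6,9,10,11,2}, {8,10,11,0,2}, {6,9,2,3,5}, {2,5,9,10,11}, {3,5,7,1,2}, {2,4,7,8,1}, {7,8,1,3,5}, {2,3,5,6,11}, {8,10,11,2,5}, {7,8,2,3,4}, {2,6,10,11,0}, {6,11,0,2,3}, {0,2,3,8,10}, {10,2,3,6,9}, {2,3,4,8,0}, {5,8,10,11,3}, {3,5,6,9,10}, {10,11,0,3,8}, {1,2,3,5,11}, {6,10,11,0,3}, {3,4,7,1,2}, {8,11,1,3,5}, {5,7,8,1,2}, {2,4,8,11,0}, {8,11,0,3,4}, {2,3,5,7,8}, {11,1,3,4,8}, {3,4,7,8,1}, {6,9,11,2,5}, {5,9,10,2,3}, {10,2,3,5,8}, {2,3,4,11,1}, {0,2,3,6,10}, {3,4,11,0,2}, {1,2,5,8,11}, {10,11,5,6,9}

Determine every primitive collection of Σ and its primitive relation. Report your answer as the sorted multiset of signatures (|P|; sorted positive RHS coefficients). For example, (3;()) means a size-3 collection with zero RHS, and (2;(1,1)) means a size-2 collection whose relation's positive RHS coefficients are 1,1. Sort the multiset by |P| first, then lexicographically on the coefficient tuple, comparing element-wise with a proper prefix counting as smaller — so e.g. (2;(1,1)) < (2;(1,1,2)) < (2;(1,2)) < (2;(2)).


Δ(Σ) — 12 vertices, 22 min non-faces:

  P = {0,5}:  v_{0} + v_{5} = 0 — sig = (2;())
  P = {6,8}:  v_{6} + v_{8} = 0 — sig = (2;())
  P = {0,1}:  v_{0} + v_{1} = v_{4} — sig = (2;(1))
  P = {4,5}:  v_{4} + v_{5} = v_{1} — sig = (2;(1))
  P = {4,10}:  v_{4} + v_{10} = v_{8} — sig = (2;(1))
  P = {1,10}:  v_{1} + v_{10} = v_{5} + v_{8} — sig = (2;(1,1))
  P = {4,9}:  v_{4} + v_{9} = v_{2} + v_{5} — sig = (2;(1,1))
  P = {7,11}:  v_{7} + v_{11} = v_{1} + v_{4} — sig = (2;(1,1))
  P = {0,9}:  v_{0} + v_{9} = v_{2} + v_{6} + v_{10} — sig = (2;(1,1,1))
  P = {4,6}:  v_{4} + v_{6} = v_{2} + v_{3} + v_{11} — sig = (2;(1,1,1))
  P = {6,7}:  v_{6} + v_{7} = v_{1} + v_{2} + v_{3} — sig = (2;(1,1,1))
  P = {8,9}:  v_{8} + v_{9} = v_{2} + v_{5} + v_{10} — sig = (2;(1,1,1))
  P = {0,7}:  v_{0} + v_{7} = v_{2} + v_{3} + v_{4} + v_{8} — sig = (2;(1,1,1,1))
  P = {1,6}:  v_{1} + v_{6} = v_{2} + v_{3} + v_{5} + v_{11} — sig = (2;(1,1,1,1))
  P = {7,10}:  v_{7} + v_{10} = v_{2} + v_{3} + v_{5} + 2·v_{8} — sig = (2;(1,1,1,2))
  P = {7,9}:  v_{7} + v_{9} = 2·v_{2} + v_{3} + 2·v_{5} + v_{8} — sig = (2;(1,1,2,2))
  P = {1,9}:  v_{1} + v_{9} = v_{2} + 2·v_{5} — sig = (2;(1,2))
  P = {3,9,11}:  v_{3} + v_{9} + v_{11} = v_{5} + v_{6} — sig = (3;(1,1))
  P = {2,3,10,11}:  v_{2} + v_{3} + v_{10} + v_{11} = 0 — sig = (4;())
  P = {1,2,3,8}:  v_{1} + v_{2} + v_{3} + v_{8} = v_{7} — sig = (4;(1))
  P = {2,3,8,11}:  v_{2} + v_{3} + v_{8} + v_{11} = v_{4} — sig = (4;(1))
  P = {2,5,6,10}:  v_{2} + v_{5} + v_{6} + v_{10} = v_{9} — sig = (4;(1))

so the primitive-relation signature multiset is
    |P|=2: 17 collections, coeffs (), (), (1), (1), (1), (1,1), (1,1), (1,1), (1,1,1), (1,1,1), (1,1,1), (1,1,1), (1,1,1,1), (1,1,1,1), (1,1,1,2), (1,1,2,2), (1,2)
    |P|=3: 1 collection, coeffs (1,1)
    |P|=4: 4 collections, coeffs (), (1), (1), (1)


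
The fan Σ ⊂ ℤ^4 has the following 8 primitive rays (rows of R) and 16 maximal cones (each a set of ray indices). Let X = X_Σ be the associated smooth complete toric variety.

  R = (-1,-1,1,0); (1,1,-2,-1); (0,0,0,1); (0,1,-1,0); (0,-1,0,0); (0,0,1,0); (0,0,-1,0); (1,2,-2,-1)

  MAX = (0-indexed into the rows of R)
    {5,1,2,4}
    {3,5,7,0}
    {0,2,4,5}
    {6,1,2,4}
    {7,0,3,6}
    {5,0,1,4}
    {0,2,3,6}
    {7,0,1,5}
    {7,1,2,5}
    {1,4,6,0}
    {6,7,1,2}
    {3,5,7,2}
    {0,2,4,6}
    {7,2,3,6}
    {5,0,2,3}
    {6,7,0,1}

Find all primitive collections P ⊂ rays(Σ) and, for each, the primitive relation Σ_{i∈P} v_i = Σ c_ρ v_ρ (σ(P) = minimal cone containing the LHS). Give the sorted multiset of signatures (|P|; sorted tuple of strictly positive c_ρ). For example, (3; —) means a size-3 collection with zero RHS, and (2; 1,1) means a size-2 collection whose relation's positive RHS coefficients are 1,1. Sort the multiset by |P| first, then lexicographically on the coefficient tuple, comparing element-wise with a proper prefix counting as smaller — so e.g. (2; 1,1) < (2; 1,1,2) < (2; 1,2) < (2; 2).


6 minimal non-faces of Δ(Σ) (on 8 rays):

  P = {5,6}:  v_{5} + v_{6} = 0  so sig = (2; —)
  P = {3,4}:  v_{3} + v_{4} = v_{6}  so sig = (2; 1)
  P = {4,7}:  v_{4} + v_{7} = v_{1}  so sig = (2; 1)
  P = {1,3}:  v_{1} + v_{3} = v_{6} + v_{7}  so sig = (2; 1,1)
  P = {0,1,2}:  v_{0} + v_{1} + v_{2} = v_{6}  so sig = (3; 1)
  P = {0,2,7}:  v_{0} + v_{2} + v_{7} = v_{3}  so sig = (3; 1)

Sorted signature multiset PRS(X):
{ (2; —),  (2; 1) ×2,  (2; 1,1),  (3; 1) ×2 }


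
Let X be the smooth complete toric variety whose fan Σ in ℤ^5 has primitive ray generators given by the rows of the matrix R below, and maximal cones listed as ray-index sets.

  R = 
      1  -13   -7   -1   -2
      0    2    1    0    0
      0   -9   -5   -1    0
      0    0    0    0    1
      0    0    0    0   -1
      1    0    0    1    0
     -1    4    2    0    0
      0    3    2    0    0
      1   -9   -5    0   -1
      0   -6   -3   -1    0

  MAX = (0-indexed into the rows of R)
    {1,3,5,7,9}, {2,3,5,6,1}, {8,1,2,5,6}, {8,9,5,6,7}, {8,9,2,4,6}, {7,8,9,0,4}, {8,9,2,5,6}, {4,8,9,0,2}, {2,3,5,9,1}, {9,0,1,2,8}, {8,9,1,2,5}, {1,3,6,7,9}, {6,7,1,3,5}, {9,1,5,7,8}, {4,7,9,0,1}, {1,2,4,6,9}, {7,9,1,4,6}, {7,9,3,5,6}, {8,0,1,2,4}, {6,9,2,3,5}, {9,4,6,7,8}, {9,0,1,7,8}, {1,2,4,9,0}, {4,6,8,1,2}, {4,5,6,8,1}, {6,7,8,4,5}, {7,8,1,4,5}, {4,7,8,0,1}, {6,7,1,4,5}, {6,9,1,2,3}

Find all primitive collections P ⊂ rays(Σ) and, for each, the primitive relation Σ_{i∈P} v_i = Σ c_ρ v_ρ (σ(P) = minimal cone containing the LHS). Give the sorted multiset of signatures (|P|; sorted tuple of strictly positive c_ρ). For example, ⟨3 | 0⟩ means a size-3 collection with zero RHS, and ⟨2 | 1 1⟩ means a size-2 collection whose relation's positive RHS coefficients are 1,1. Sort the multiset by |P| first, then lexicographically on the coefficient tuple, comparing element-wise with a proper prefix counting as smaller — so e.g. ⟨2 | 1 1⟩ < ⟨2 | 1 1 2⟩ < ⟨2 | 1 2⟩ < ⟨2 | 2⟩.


12 collections generate NE(X_Σ); each relation:

  {3,4}:  v_{3} + v_{4} = 0  →  sig = ⟨2 | 0⟩
  {2,7}:  v_{2} + v_{7} = v_{9}  →  sig = ⟨2 | 1⟩
  {3,8}:  v_{3} + v_{8} = v_{2} + v_{5}  →  sig = ⟨2 | 1 1⟩
  {0,3}:  v_{0} + v_{3} = v_{1} + v_{8} + v_{9}  →  sig = ⟨2 | 1 1 1⟩
  {0,5}:  v_{0} + v_{5} = v_{1} + v_{7} + 2·v_{8}  →  sig = ⟨2 | 1 1 2⟩
  {0,6}:  v_{0} + v_{6} = v_{2} + 2·v_{4}  →  sig = ⟨2 | 1 2⟩
  {2,4,5}:  v_{2} + v_{4} + v_{5} = v_{8}  →  sig = ⟨3 | 1⟩
  {4,5,9}:  v_{4} + v_{5} + v_{9} = v_{7} + v_{8}  →  sig = ⟨3 | 1 1⟩
  {1,5,6,9}:  v_{1} + v_{5} + v_{6} + v_{9} = 0  →  sig = ⟨4 | 0⟩
  {1,4,8,9}:  v_{1} + v_{4} + v_{8} + v_{9} = v_{0}  →  sig = ⟨4 | 1⟩
  {1,6,7,8}:  v_{1} + v_{6} + v_{7} + v_{8} = v_{4}  →  sig = ⟨4 | 1⟩
  {1,6,8,9}:  v_{1} + v_{6} + v_{8} + v_{9} = v_{2} + v_{4}  →  sig = ⟨4 | 1 1⟩

Sorted signature multiset PRS(X):
    |P|=2: 6 collections, coeffs (), (1), (1,1), (1,1,1), (1,1,2), (1,2)
    |P|=3: 2 collections, coeffs (1), (1,1)
    |P|=4: 4 collections, coeffs (), (1), (1), (1,1)


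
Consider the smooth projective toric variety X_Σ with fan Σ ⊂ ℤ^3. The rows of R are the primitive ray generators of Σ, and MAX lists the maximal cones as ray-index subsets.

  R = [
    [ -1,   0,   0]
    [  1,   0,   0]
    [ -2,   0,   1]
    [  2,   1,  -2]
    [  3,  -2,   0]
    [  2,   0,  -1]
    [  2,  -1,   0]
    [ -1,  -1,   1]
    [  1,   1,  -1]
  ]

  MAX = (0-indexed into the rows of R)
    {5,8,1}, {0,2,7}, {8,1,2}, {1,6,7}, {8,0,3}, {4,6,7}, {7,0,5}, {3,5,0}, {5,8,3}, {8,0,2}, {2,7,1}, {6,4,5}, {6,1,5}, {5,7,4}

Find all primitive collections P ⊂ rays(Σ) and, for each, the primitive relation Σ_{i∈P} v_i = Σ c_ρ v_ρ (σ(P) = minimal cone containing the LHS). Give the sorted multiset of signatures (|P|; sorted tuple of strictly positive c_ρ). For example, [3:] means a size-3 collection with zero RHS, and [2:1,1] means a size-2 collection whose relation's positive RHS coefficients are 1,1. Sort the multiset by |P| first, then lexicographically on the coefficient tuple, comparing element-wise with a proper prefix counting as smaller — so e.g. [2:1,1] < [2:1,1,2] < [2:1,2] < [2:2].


18 minimal non-faces of Δ(Σ) (on 9 rays):

  P = {0,1}:  v_{0} + v_{1} = 0  ⇒ sig = [2:]
  P = {2,5}:  v_{2} + v_{5} = 0  ⇒ sig = [2:]
  P = {7,8}:  v_{7} + v_{8} = 0  ⇒ sig = [2:]
  P = {0,6}:  v_{0} + v_{6} = v_{5} + v_{7}  ⇒ sig = [2:1,1]
  P = {1,3}:  v_{1} + v_{3} = v_{5} + v_{8}  ⇒ sig = [2:1,1]
  P = {2,3}:  v_{2} + v_{3} = v_{0} + v_{8}  ⇒ sig = [2:1,1]
  P = {2,4}:  v_{2} + v_{4} = v_{6} + v_{7}  ⇒ sig = [2:1,1]
  P = {2,6}:  v_{2} + v_{6} = v_{1} + v_{7}  ⇒ sig = [2:1,1]
  P = {3,7}:  v_{3} + v_{7} = v_{0} + v_{5}  ⇒ sig = [2:1,1]
  P = {4,8}:  v_{4} + v_{8} = v_{5} + v_{6}  ⇒ sig = [2:1,1]
  P = {6,8}:  v_{6} + v_{8} = v_{1} + v_{5}  ⇒ sig = [2:1,1]
  P = {3,4}:  v_{3} + v_{4} = 3·v_{5} + v_{7}  ⇒ sig = [2:1,3]
  P = {1,4}:  v_{1} + v_{4} = 2·v_{6}  ⇒ sig = [2:2]
  P = {3,6}:  v_{3} + v_{6} = 2·v_{5}  ⇒ sig = [2:2]
  P = {0,4}:  v_{0} + v_{4} = 2·v_{5} + 2·v_{7}  ⇒ sig = [2:2,2]
  P = {0,5,8}:  v_{0} + v_{5} + v_{8} = v_{3}  ⇒ sig = [3:1]
  P = {1,5,7}:  v_{1} + v_{5} + v_{7} = v_{6}  ⇒ sig = [3:1]
  P = {5,6,7}:  v_{5} + v_{6} + v_{7} = v_{4}  ⇒ sig = [3:1]

Signatures (|P|; sorted positive RHS coefficients), sorted:
    [2:]
    [2:]
    [2:]
    [2:1,1]
    [2:1,1]
    [2:1,1]
    [2:1,1]
    [2:1,1]
    [2:1,1]
    [2:1,1]
    [2:1,1]
    [2:1,3]
    [2:2]
    [2:2]
    [2:2,2]
    [3:1]
    [3:1]
    [3:1]


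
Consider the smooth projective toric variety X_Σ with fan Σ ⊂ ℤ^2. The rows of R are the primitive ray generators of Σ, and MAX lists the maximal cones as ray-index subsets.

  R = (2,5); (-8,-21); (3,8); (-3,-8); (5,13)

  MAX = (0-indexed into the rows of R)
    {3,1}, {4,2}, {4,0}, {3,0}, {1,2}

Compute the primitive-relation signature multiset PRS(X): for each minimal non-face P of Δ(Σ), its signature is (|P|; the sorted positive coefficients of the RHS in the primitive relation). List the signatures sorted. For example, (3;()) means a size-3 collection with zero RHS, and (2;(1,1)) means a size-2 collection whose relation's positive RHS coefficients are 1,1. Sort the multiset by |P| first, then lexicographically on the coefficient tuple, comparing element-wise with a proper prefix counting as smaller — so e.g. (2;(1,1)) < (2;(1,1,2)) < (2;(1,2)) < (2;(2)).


Σ has 5 primitive collections:

  P={2,3}:  v_{2} + v_{3} = 0  so sig = (2;())
  P={0,2}:  v_{0} + v_{2} = v_{4}  so sig = (2;(1))
  P={1,4}:  v_{1} + v_{4} = v_{3}  so sig = (2;(1))
  P={3,4}:  v_{3} + v_{4} = v_{0}  so sig = (2;(1))
  P={0,1}:  v_{0} + v_{1} = 2·v_{3}  so sig = (2;(2))

Sorted signature multiset PRS(X):
[(2;()), (2;(1)), (2;(1)), (2;(1)), (2;(2))]


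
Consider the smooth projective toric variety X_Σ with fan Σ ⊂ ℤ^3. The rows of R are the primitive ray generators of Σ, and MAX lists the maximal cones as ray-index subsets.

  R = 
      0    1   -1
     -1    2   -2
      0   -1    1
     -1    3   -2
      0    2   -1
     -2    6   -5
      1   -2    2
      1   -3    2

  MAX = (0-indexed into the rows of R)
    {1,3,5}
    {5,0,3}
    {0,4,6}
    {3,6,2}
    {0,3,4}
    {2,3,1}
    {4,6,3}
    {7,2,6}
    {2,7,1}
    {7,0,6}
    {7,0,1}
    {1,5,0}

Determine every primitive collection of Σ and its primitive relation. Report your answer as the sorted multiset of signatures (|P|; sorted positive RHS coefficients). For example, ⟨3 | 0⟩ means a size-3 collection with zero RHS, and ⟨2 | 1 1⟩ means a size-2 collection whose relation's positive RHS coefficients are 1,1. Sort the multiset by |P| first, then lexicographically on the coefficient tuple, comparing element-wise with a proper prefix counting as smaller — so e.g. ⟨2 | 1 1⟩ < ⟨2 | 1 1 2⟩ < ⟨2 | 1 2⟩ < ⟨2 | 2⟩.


Δ(Σ) — 8 vertices, 12 min non-faces:

  P = {0,2}:  v_{0} + v_{2} = 0  so sig = ⟨2 | 0⟩
  P = {1,6}:  v_{1} + v_{6} = 0  so sig = ⟨2 | 0⟩
  P = {3,7}:  v_{3} + v_{7} = 0  so sig = ⟨2 | 0⟩
  P = {1,4}:  v_{1} + v_{4} = v_{0} + v_{3}  so sig = ⟨2 | 1 1⟩
  P = {2,4}:  v_{2} + v_{4} = v_{3} + v_{6}  so sig = ⟨2 | 1 1⟩
  P = {2,5}:  v_{2} + v_{5} = v_{1} + v_{3}  so sig = ⟨2 | 1 1⟩
  P = {4,7}:  v_{4} + v_{7} = v_{0} + v_{6}  so sig = ⟨2 | 1 1⟩
  P = {5,6}:  v_{5} + v_{6} = v_{0} + v_{3}  so sig = ⟨2 | 1 1⟩
  P = {5,7}:  v_{5} + v_{7} = v_{0} + v_{1}  so sig = ⟨2 | 1 1⟩
  P = {4,5}:  v_{4} + v_{5} = 2·v_{0} + 2·v_{3}  so sig = ⟨2 | 2 2⟩
  P = {0,1,3}:  v_{0} + v_{1} + v_{3} = v_{5}  so sig = ⟨3 | 1⟩
  P = {0,3,6}:  v_{0} + v_{3} + v_{6} = v_{4}  so sig = ⟨3 | 1⟩

Sorted signature multiset PRS(X):
{ ⟨2 | 0⟩ ×3,  ⟨2 | 1 1⟩ ×6,  ⟨2 | 2 2⟩,  ⟨3 | 1⟩ ×2 }


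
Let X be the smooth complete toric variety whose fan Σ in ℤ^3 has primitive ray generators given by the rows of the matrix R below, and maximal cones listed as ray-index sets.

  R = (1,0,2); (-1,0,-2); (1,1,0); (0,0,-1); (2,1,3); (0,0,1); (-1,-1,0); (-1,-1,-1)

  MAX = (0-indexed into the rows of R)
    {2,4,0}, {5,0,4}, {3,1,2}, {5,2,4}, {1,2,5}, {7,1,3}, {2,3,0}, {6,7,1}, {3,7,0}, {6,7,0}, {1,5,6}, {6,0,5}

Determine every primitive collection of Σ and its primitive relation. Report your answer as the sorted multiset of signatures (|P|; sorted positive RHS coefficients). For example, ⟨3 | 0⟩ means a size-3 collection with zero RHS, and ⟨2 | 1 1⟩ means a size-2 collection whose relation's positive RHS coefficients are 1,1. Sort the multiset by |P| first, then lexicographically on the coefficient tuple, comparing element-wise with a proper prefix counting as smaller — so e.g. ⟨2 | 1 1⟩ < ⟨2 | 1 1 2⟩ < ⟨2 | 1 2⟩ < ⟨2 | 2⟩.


Σ has 11 primitive collections:

  • {0,1}:  v_{0} + v_{1} = 0 ; sig = ⟨2 | 0⟩
  • {2,6}:  v_{2} + v_{6} = 0 ; sig = ⟨2 | 0⟩
  • {3,5}:  v_{3} + v_{5} = 0 ; sig = ⟨2 | 0⟩
  • {2,7}:  v_{2} + v_{7} = v_{3} ; sig = ⟨2 | 1⟩
  • {3,6}:  v_{3} + v_{6} = v_{7} ; sig = ⟨2 | 1⟩
  • {4,7}:  v_{4} + v_{7} = v_{0} ; sig = ⟨2 | 1⟩
  • {5,7}:  v_{5} + v_{7} = v_{6} ; sig = ⟨2 | 1⟩
  • {1,4}:  v_{1} + v_{4} = v_{2} + v_{5} ; sig = ⟨2 | 1 1⟩
  • {3,4}:  v_{3} + v_{4} = v_{0} + v_{2} ; sig = ⟨2 | 1 1⟩
  • {4,6}:  v_{4} + v_{6} = v_{0} + v_{5} ; sig = ⟨2 | 1 1⟩
  • {0,2,5}:  v_{0} + v_{2} + v_{5} = v_{4} ; sig = ⟨3 | 1⟩

so the primitive-relation signature multiset is
[⟨2 | 0⟩, ⟨2 | 0⟩, ⟨2 | 0⟩, ⟨2 | 1⟩, ⟨2 | 1⟩, ⟨2 | 1⟩, ⟨2 | 1⟩, ⟨2 | 1 1⟩, ⟨2 | 1 1⟩, ⟨2 | 1 1⟩, ⟨3 | 1⟩]


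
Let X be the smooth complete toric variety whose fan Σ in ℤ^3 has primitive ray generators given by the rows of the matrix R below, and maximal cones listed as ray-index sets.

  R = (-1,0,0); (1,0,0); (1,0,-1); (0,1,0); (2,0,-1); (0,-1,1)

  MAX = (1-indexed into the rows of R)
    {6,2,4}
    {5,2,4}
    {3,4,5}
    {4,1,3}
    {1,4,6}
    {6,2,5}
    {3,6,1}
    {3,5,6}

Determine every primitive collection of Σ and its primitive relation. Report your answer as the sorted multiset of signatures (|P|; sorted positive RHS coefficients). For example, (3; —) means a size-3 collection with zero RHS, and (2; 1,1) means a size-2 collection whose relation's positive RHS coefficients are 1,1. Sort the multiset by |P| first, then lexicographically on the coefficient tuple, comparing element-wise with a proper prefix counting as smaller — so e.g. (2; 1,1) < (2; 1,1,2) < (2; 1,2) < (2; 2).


Σ has 5 primitive collections:

  {1,2}:  v_{1} + v_{2} = 0  →  sig = (2; —)
  {1,5}:  v_{1} + v_{5} = v_{3}  →  sig = (2; 1)
  {2,3}:  v_{2} + v_{3} = v_{5}  →  sig = (2; 1)
  {3,4,6}:  v_{3} + v_{4} + v_{6} = v_{2}  →  sig = (3; 1)
  {4,5,6}:  v_{4} + v_{5} + v_{6} = 2·v_{2}  →  sig = (3; 2)

Signatures (|P|; sorted positive RHS coefficients), sorted:
    (2; —)
    (2; 1)
    (2; 1)
    (3; 1)
    (3; 2)


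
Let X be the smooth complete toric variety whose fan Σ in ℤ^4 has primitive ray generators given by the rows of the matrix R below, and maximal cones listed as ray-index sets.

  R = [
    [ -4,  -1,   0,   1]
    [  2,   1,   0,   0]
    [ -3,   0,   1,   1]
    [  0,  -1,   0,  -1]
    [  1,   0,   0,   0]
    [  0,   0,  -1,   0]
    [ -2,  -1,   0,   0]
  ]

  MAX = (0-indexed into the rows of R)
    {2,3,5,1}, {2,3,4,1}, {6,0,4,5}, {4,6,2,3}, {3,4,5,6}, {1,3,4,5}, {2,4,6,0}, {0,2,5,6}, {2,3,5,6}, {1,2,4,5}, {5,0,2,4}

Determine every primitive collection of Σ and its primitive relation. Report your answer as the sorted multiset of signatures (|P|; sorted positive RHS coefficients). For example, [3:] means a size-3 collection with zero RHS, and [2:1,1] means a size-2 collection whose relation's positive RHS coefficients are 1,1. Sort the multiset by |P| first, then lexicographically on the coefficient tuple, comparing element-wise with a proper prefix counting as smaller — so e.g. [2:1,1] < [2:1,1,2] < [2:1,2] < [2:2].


Primitive collections (5):

  P = {1,6}:  v_{1} + v_{6} = 0 — sig = [2:]
  P = {0,1}:  v_{0} + v_{1} = v_{2} + v_{4} + v_{5} — sig = [2:1,1,1]
  P = {0,3}:  v_{0} + v_{3} = 2·v_{6} — sig = [2:2]
  P = {2,3,4,5}:  v_{2} + v_{3} + v_{4} + v_{5} = v_{6} — sig = [4:1]
  P = {2,4,5,6}:  v_{2} + v_{4} + v_{5} + v_{6} = v_{0} — sig = [4:1]

Sorted signature multiset PRS(X):
    [2:]
    [2:1,1,1]
    [2:2]
    [4:1]
    [4:1]


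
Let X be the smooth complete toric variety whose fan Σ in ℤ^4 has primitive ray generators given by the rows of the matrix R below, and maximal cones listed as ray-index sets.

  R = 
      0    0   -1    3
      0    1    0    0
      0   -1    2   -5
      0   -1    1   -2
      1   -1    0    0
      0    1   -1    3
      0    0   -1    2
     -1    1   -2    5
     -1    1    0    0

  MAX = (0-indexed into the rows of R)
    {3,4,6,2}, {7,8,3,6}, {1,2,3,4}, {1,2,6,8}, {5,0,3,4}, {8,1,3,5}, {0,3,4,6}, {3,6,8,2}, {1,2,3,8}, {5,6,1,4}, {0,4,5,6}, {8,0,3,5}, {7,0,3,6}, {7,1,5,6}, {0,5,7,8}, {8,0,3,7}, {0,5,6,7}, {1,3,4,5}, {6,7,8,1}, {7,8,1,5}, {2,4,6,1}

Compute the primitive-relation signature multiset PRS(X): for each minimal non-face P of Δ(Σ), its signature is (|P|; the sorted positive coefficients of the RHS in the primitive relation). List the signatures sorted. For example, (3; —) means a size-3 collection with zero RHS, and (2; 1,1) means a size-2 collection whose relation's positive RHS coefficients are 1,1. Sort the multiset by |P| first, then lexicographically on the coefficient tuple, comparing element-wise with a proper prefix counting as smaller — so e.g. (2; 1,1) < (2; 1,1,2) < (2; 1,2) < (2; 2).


12 minimal non-faces of Δ(Σ) (on 9 rays):

  P={4,8}:  v_{4} + v_{8} = 0  →  sig = (2; —)
  P={0,1}:  v_{0} + v_{1} = v_{5}  →  sig = (2; 1)
  P={0,2}:  v_{0} + v_{2} = v_{3}  →  sig = (2; 1)
  P={2,5}:  v_{2} + v_{5} = v_{1} + v_{3}  →  sig = (2; 1,1)
  P={4,7}:  v_{4} + v_{7} = v_{0} + v_{6}  →  sig = (2; 1,1)
  P={2,7}:  v_{2} + v_{7} = v_{3} + v_{6} + v_{8}  →  sig = (2; 1,1,1)
  P={1,3,6}:  v_{1} + v_{3} + v_{6} = 0  →  sig = (3; —)
  P={0,6,8}:  v_{0} + v_{6} + v_{8} = v_{7}  →  sig = (3; 1)
  P={3,5,6}:  v_{3} + v_{5} + v_{6} = v_{0}  →  sig = (3; 1)
  P={1,3,7}:  v_{1} + v_{3} + v_{7} = v_{0} + v_{8}  →  sig = (3; 1,1)
  P={5,6,8}:  v_{5} + v_{6} + v_{8} = v_{1} + v_{7}  →  sig = (3; 1,1)
  P={3,5,7}:  v_{3} + v_{5} + v_{7} = 2·v_{0} + v_{8}  →  sig = (3; 1,2)

so the primitive-relation signature multiset is
{ (2; —),  (2; 1) ×2,  (2; 1,1) ×2,  (2; 1,1,1),  (3; —),  (3; 1) ×2,  (3; 1,1) ×2,  (3; 1,2) }
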